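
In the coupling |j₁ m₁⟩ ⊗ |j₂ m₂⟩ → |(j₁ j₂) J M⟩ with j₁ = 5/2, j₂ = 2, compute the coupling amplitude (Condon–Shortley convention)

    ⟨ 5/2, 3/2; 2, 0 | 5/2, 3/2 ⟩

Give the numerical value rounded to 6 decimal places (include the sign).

j₁+j₂−J=2  J+j₁−j₂=3  J−j₁+j₂=2  j₁+j₂+J+1=8
(j₁±m₁, j₂±m₂, J±M) = (4,1,2,2,4,1)
P² = 288/35
sum k=0..1:
  [0] +1/8 = 1/8
  [1] −1/6 = -1/6
S = -1/24
C² = P²·S² = 1/70 ; C = -0.119523

−√(1/70) = -0.119523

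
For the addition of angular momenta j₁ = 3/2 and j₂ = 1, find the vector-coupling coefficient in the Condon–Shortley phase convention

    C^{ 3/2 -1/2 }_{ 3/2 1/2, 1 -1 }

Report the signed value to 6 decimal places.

+√(8/15) ≈ +0.730297

j₁+j₂−J=1  J+j₁−j₂=2  J−j₁+j₂=1  j₁+j₂+J+1=5
(j₁±m₁, j₂±m₂, J±M) = (2,1,0,2,1,2)
P² = 8/15
sum k=0..0:
  [0] +1/1 = 1
S = 1
C² = P²·S² = 8/15 ; C = +0.730297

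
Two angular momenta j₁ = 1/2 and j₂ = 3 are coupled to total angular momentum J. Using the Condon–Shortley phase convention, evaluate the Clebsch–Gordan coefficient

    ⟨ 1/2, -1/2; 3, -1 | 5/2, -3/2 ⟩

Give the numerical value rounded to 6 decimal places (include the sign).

-0.534522  (= −√(2/7))

triangle: 1!×0!×5!/7! = 120/5040
(j±m)!: 0!×1!×2!×4!×1!×4! = 1152
prefactor² = (2J+1)×Δ×N² = 1152/7
  k=1: −1/(1!×0!×0!×1!×0!×4!) = -1/24
Σ = -1/24  ⇒  CG² = 1152/7×(-1/24)² = 2/7
CG = −√(2/7) = -0.534522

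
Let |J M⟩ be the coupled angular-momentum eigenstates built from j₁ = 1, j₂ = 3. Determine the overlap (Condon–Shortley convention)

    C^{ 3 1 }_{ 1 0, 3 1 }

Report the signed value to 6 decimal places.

−√(1/12) = -0.288675

triangle: 1!×1!×5!/8! = 120/40320
(j±m)!: 1!×1!×4!×2!×4!×2! = 2304
prefactor² = (2J+1)×Δ×N² = 48
  k=0: +1/(0!×1!×1!×4!×0!×1!) = 1/24
  k=1: −1/(1!×0!×0!×3!×1!×2!) = -1/12
Σ = -1/24  ⇒  CG² = 48×(-1/24)² = 1/12
CG = −√(1/12) = -0.288675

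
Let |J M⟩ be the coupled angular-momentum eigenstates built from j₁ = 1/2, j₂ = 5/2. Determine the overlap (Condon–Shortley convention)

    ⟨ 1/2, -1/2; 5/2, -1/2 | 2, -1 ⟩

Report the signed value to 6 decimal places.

√[5·1!0!4!/6! · 0!1!2!3!1!3!] = √(12)
  +(−1)^1/∏(1,0,0,1,0,3)! = -1/6  (running -1/6)
⟨..|..⟩ = √(12)·(-1/6) = -0.577350

-0.577350  (= −√(1/3))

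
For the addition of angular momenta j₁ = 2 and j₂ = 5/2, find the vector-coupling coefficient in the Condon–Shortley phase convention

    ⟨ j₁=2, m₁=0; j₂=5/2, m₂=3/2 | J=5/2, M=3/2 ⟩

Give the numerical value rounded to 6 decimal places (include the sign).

-0.119523  (= −√(1/70))

triangle: 2!×2!×3!/8! = 24/40320
(j±m)!: 2!×2!×4!×1!×4!×1! = 2304
prefactor² = (2J+1)×Δ×N² = 288/35
  k=1: −1/(1!×1!×1!×3!×1!×0!) = -1/6
  k=2: +1/(2!×0!×0!×2!×2!×1!) = 1/8
Σ = -1/24  ⇒  CG² = 288/35×(-1/24)² = 1/70
CG = −√(1/70) = -0.119523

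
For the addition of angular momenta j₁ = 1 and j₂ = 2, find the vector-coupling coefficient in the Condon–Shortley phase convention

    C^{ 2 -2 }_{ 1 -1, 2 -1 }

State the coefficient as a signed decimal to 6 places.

-0.577350  (= −√(1/3))

√[5·1!1!3!/6! · 0!2!1!3!0!4!] = √(12)
  +(−1)^1/∏(1,0,1,0,0,3)! = -1/6  (running -1/6)
⟨..|..⟩ = √(12)·(-1/6) = -0.577350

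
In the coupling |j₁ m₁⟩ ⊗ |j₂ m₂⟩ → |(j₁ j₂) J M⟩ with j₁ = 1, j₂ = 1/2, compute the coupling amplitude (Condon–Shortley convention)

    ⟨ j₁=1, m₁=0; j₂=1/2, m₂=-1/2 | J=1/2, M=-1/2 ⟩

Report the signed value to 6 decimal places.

√[2·1!1!0!/3! · 1!1!0!1!0!1!] = √(1/3)
  +(−1)^0/∏(0,1,1,0,0,0)! = 1  (running 1)
⟨..|..⟩ = √(1/3)·(1) = +0.577350

+0.577350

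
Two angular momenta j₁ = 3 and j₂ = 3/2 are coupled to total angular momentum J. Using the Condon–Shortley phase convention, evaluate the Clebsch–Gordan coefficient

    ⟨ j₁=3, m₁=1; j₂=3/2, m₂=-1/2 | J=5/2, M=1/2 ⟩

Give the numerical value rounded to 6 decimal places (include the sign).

−√(1/70) ≈ -0.119523

triangle: 2!×4!×1!/8! = 48/40320
(j±m)!: 4!×2!×1!×2!×3!×2! = 1152
prefactor² = (2J+1)×Δ×N² = 288/35
  k=0: +1/(0!×2!×2!×1!×2!×0!) = 1/8
  k=1: −1/(1!×1!×1!×0!×3!×1!) = -1/6
Σ = -1/24  ⇒  CG² = 288/35×(-1/24)² = 1/70
CG = −√(1/70) = -0.119523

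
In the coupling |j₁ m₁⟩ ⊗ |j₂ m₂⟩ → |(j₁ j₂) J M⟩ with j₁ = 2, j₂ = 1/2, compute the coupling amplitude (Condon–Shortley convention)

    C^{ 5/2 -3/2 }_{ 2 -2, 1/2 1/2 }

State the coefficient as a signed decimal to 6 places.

+0.447214

triangle: 0!*4!*1!/6! = 24/720
(j±m)!: 0!*4!*1!*0!*1!*4! = 576
prefactor² = (2J+1)*Δ*N² = 576/5
  k=0: +1/(0!*0!*4!*1!*0!*0!) = 1/24
Σ = 1/24  ⇒  CG² = 576/5*1/24² = 1/5
CG = +√(1/5) = +0.447214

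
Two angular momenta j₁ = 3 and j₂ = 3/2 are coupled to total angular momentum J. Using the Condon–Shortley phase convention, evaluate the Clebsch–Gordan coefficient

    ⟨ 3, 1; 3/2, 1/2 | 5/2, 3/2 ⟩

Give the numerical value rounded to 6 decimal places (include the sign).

j₁+j₂−J=2  J+j₁−j₂=4  J−j₁+j₂=1  j₁+j₂+J+1=8
(j₁±m₁, j₂±m₂, J±M) = (4,2,2,1,4,1)
P² = 576/35
sum k=1..2:
  [1] −1/6 = -1/6
  [2] +1/48 = 1/48
S = -7/48
C² = P²·S² = 7/20 ; C = -0.591608

−√(7/20) ≈ -0.591608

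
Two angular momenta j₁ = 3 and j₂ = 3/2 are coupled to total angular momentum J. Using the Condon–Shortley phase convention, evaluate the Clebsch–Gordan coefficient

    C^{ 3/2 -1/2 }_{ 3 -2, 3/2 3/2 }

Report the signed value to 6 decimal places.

-0.534522

√[4·3!3!0!/7! · 1!5!3!0!1!2!] = √(288/7)
  +(−1)^3/∏(3,0,2,0,1,0)! = -1/12  (running -1/12)
⟨..|..⟩ = √(288/7)·(-1/12) = -0.534522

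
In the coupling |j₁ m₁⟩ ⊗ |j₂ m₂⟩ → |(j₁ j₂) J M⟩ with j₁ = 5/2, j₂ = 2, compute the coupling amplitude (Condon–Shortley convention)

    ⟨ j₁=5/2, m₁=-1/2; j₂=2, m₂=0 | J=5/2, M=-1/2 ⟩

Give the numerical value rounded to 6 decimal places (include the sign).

−√(8/35) ≈ -0.478091

√[6·2!3!2!/8! · 2!3!2!2!2!3!] = √(72/35)
  +(−1)^0/∏(0,2,3,2,0,0)! = 1/24  (running 1/24)
  +(−1)^1/∏(1,1,2,1,1,1)! = -1/2  (running -11/24)
  +(−1)^2/∏(2,0,1,0,2,2)! = 1/8  (running -1/3)
⟨..|..⟩ = √(72/35)·(-1/3) = -0.478091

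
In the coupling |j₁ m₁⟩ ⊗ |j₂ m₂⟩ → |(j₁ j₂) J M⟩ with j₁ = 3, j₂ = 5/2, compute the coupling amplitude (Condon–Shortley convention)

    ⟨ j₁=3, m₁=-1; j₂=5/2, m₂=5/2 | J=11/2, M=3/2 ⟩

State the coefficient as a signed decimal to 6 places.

+0.213201  (= +√(1/22))

triangle: 0!*6!*5!/12! = 86400/479001600
(j±m)!: 2!*4!*5!*0!*7!*4! = 696729600
prefactor² = (2J+1)*Δ*N² = 16588800/11
  k=0: +1/(0!*0!*4!*5!*2!*0!) = 1/5760
Σ = 1/5760  ⇒  CG² = 16588800/11*1/5760² = 1/22
CG = +√(1/22) = +0.213201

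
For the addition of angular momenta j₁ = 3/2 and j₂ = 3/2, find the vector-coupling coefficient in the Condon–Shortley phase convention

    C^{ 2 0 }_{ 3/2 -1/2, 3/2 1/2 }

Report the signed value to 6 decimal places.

triangle: 1!*2!*2!/6! = 4/720
(j±m)!: 1!*2!*2!*1!*2!*2! = 16
prefactor² = (2J+1)*Δ*N² = 4/9
  k=0: +1/(0!*1!*2!*2!*0!*0!) = 1/4
  k=1: −1/(1!*0!*1!*1!*1!*1!) = -1
Σ = -3/4  ⇒  CG² = 4/9*(-3/4)² = 1/4
CG = −√(1/4) = -0.500000

-0.500000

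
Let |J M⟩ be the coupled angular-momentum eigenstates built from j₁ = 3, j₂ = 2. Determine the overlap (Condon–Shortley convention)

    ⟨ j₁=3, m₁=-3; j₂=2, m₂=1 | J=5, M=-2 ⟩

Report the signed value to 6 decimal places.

√[11·0!6!4!/11! · 0!6!3!1!3!7!] = √(622080)
  +(−1)^0/∏(0,0,6,3,0,1)! = 1/4320  (running 1/4320)
⟨..|..⟩ = √(622080)·(1/4320) = +0.182574

+0.182574  (= +√(1/30))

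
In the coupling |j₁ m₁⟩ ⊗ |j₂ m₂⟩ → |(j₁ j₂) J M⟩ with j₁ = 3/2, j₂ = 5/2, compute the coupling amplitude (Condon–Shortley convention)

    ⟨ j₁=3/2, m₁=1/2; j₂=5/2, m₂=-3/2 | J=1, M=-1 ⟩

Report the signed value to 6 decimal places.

√[3·3!0!2!/6! · 2!1!1!4!0!2!] = √(24/5)
  +(−1)^1/∏(1,2,0,0,0,2)! = -1/4  (running -1/4)
⟨..|..⟩ = √(24/5)·(-1/4) = -0.547723

-0.547723  (= −√(3/10))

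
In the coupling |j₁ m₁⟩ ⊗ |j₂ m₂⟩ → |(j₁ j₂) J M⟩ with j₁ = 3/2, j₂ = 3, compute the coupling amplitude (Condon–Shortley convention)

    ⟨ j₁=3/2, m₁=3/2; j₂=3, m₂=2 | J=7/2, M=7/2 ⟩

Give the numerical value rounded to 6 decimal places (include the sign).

+√(1/3) = +0.577350

√[8·1!2!5!/9! · 3!0!5!1!7!0!] = √(19200)
  +(−1)^0/∏(0,1,0,5,2,0)! = 1/240  (running 1/240)
⟨..|..⟩ = √(19200)·(1/240) = +0.577350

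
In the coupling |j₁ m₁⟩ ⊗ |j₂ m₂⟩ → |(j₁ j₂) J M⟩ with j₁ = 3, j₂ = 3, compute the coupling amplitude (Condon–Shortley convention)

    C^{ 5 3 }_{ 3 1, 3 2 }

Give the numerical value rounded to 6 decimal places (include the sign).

-0.408248  (= −√(1/6))

triangle: 1!*5!*5!/12! = 14400/479001600
(j±m)!: 4!*2!*5!*1!*8!*2! = 464486400
prefactor² = (2J+1)*Δ*N² = 153600
  k=0: +1/(0!*1!*2!*5!*3!*0!) = 1/1440
  k=1: −1/(1!*0!*1!*4!*4!*1!) = -1/576
Σ = -1/960  ⇒  CG² = 153600*(-1/960)² = 1/6
CG = −√(1/6) = -0.408248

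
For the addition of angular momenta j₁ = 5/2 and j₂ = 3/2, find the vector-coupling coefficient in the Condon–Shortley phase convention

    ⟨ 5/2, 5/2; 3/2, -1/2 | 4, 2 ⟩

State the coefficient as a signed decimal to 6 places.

j₁+j₂−J=0  J+j₁−j₂=5  J−j₁+j₂=3  j₁+j₂+J+1=9
(j₁±m₁, j₂±m₂, J±M) = (5,0,1,2,6,2)
P² = 43200/7
sum k=0..0:
  [0] +1/240 = 1/240
S = 1/240
C² = P²·S² = 3/28 ; C = +0.327327

+0.327327  (= +√(3/28))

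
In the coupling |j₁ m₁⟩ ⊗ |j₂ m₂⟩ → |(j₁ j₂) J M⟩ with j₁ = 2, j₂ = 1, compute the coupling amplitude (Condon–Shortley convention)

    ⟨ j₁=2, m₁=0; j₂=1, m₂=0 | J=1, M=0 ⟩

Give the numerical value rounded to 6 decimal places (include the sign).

−√(2/5) ≈ -0.632456

triangle: 2!·2!·0!/5! = 4/120
(j±m)!: 2!·2!·1!·1!·1!·1! = 4
prefactor² = (2J+1)·Δ·N² = 2/5
  k=1: −1/(1!·1!·1!·0!·1!·0!) = -1
Σ = -1  ⇒  CG² = 2/5·(-1)² = 2/5
CG = −√(2/5) = -0.632456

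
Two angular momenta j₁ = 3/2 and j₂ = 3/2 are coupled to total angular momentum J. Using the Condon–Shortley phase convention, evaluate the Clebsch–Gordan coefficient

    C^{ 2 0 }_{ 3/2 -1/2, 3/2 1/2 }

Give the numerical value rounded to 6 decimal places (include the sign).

√[5·1!2!2!/6! · 1!2!2!1!2!2!] = √(4/9)
  +(−1)^0/∏(0,1,2,2,0,0)! = 1/4  (running 1/4)
  +(−1)^1/∏(1,0,1,1,1,1)! = -1  (running -3/4)
⟨..|..⟩ = √(4/9)·(-3/4) = -0.500000

-0.500000  (= −√(1/4))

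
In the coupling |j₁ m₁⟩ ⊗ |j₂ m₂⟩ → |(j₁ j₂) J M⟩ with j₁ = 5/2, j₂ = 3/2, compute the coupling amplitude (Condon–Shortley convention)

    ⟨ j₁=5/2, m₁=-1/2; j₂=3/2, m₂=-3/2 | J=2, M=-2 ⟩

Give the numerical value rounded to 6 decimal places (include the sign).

j₁+j₂−J=2  J+j₁−j₂=3  J−j₁+j₂=1  j₁+j₂+J+1=7
(j₁±m₁, j₂±m₂, J±M) = (2,3,0,3,0,4)
P² = 144/7
sum k=0..0:
  [0] +1/12 = 1/12
S = 1/12
C² = P²·S² = 1/7 ; C = +0.377964

+√(1/7) ≈ +0.377964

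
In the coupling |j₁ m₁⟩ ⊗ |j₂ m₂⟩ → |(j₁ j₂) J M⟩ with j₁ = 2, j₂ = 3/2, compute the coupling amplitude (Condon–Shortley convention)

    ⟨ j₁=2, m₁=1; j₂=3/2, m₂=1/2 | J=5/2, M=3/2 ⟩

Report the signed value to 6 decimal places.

√[6·1!3!2!/7! · 3!1!2!1!4!1!] = √(144/35)
  +(−1)^0/∏(0,1,1,2,2,0)! = 1/4  (running 1/4)
  +(−1)^1/∏(1,0,0,1,3,1)! = -1/6  (running 1/12)
⟨..|..⟩ = √(144/35)·(1/12) = +0.169031

+0.169031  (= +√(1/35))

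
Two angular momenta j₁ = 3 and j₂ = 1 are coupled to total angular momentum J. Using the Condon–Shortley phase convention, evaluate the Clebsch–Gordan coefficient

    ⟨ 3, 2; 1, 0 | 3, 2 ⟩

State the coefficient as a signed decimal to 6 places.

+√(1/3) = +0.577350

triangle: 1!×5!×1!/8! = 120/40320
(j±m)!: 5!×1!×1!×1!×5!×1! = 14400
prefactor² = (2J+1)×Δ×N² = 300
  k=0: +1/(0!×1!×1!×1!×4!×0!) = 1/24
  k=1: −1/(1!×0!×0!×0!×5!×1!) = -1/120
Σ = 1/30  ⇒  CG² = 300×1/30² = 1/3
CG = +√(1/3) = +0.577350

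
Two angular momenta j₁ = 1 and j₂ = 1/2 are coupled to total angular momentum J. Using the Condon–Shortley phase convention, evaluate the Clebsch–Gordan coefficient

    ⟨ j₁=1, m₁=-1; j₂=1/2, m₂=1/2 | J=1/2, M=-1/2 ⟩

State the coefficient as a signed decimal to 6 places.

j₁+j₂−J=1  J+j₁−j₂=1  J−j₁+j₂=0  j₁+j₂+J+1=3
(j₁±m₁, j₂±m₂, J±M) = (0,2,1,0,0,1)
P² = 2/3
sum k=1..1:
  [1] −1/1 = -1
S = -1
C² = P²·S² = 2/3 ; C = -0.816497

−√(2/3) = -0.816497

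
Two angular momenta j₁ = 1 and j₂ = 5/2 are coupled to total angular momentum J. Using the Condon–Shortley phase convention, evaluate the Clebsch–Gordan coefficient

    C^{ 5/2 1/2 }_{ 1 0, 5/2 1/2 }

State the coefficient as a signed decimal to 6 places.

−√(1/35) ≈ -0.169031

√[6·1!1!4!/7! · 1!1!3!2!3!2!] = √(144/35)
  +(−1)^0/∏(0,1,1,3,0,1)! = 1/6  (running 1/6)
  +(−1)^1/∏(1,0,0,2,1,2)! = -1/4  (running -1/12)
⟨..|..⟩ = √(144/35)·(-1/12) = -0.169031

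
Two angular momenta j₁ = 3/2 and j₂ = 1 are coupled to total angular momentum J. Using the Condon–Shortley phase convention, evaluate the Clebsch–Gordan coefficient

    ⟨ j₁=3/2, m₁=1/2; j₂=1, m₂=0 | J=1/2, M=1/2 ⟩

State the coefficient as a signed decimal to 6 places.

−√(1/3) = -0.577350

triangle: 2!·1!·0!/4! = 2/24
(j±m)!: 2!·1!·1!·1!·1!·0! = 2
prefactor² = (2J+1)·Δ·N² = 1/3
  k=1: −1/(1!·1!·0!·0!·1!·0!) = -1
Σ = -1  ⇒  CG² = 1/3·(-1)² = 1/3
CG = −√(1/3) = -0.577350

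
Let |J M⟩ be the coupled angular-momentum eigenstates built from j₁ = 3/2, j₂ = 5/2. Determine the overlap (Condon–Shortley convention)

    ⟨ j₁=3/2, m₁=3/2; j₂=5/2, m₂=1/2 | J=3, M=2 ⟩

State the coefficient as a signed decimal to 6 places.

j₁+j₂−J=1  J+j₁−j₂=2  J−j₁+j₂=4  j₁+j₂+J+1=8
(j₁±m₁, j₂±m₂, J±M) = (3,0,3,2,5,1)
P² = 72
sum k=0..0:
  [0] +1/12 = 1/12
S = 1/12
C² = P²·S² = 1/2 ; C = +0.707107

+√(1/2) ≈ +0.707107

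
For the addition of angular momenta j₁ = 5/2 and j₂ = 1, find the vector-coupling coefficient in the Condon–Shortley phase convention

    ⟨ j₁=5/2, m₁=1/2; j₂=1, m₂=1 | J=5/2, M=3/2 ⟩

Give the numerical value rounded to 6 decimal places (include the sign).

−√(16/35) ≈ -0.676123

j₁+j₂−J=1  J+j₁−j₂=4  J−j₁+j₂=1  j₁+j₂+J+1=7
(j₁±m₁, j₂±m₂, J±M) = (3,2,2,0,4,1)
P² = 576/35
sum k=1..1:
  [1] −1/6 = -1/6
S = -1/6
C² = P²·S² = 16/35 ; C = -0.676123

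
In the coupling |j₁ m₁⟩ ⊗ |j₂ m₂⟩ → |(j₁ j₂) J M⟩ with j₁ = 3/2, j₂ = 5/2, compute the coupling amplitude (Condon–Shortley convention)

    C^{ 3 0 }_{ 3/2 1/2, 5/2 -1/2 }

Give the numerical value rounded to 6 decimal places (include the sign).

√[7·1!2!4!/8! · 2!1!2!3!3!3!] = √(36/5)
  +(−1)^0/∏(0,1,1,2,1,2)! = 1/4  (running 1/4)
  +(−1)^1/∏(1,0,0,1,2,3)! = -1/12  (running 1/6)
⟨..|..⟩ = √(36/5)·(1/6) = +0.447214

+√(1/5) = +0.447214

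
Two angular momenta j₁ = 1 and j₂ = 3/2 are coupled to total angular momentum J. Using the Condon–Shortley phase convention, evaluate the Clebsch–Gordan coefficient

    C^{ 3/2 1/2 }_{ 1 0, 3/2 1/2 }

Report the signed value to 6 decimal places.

√[4·1!1!2!/5! · 1!1!2!1!2!1!] = √(4/15)
  +(−1)^0/∏(0,1,1,2,0,0)! = 1/2  (running 1/2)
  +(−1)^1/∏(1,0,0,1,1,1)! = -1  (running -1/2)
⟨..|..⟩ = √(4/15)·(-1/2) = -0.258199

-0.258199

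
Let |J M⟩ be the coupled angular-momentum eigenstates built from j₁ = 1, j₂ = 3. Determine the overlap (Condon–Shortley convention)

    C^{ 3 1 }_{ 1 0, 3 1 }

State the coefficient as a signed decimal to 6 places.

triangle: 1!×1!×5!/8! = 120/40320
(j±m)!: 1!×1!×4!×2!×4!×2! = 2304
prefactor² = (2J+1)×Δ×N² = 48
  k=0: +1/(0!×1!×1!×4!×0!×1!) = 1/24
  k=1: −1/(1!×0!×0!×3!×1!×2!) = -1/12
Σ = -1/24  ⇒  CG² = 48×(-1/24)² = 1/12
CG = −√(1/12) = -0.288675

-0.288675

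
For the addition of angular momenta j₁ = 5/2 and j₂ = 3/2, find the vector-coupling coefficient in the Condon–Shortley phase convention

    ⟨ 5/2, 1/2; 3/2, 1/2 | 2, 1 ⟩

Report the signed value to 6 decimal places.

-0.545545  (= −√(25/84))

√[5·2!3!1!/7! · 3!2!2!1!3!1!] = √(12/7)
  +(−1)^1/∏(1,1,1,1,2,0)! = -1/2  (running -1/2)
  +(−1)^2/∏(2,0,0,0,3,1)! = 1/12  (running -5/12)
⟨..|..⟩ = √(12/7)·(-5/12) = -0.545545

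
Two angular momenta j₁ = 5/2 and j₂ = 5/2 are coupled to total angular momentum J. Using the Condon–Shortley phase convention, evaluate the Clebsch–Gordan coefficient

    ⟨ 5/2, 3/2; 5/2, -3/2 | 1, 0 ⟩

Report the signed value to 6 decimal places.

j₁+j₂−J=4  J+j₁−j₂=1  J−j₁+j₂=1  j₁+j₂+J+1=7
(j₁±m₁, j₂±m₂, J±M) = (4,1,1,4,1,1)
P² = 288/35
sum k=0..1:
  [0] +1/24 = 1/24
  [1] −1/6 = -1/6
S = -1/8
C² = P²·S² = 9/70 ; C = -0.358569

−√(9/70) ≈ -0.358569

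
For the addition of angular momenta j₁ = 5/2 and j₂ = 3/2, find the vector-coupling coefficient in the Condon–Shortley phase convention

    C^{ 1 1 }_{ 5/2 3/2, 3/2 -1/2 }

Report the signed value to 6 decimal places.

-0.547723

triangle: 3!×2!×0!/6! = 12/720
(j±m)!: 4!×1!×1!×2!×2!×0! = 96
prefactor² = (2J+1)×Δ×N² = 24/5
  k=1: −1/(1!×2!×0!×0!×2!×0!) = -1/4
Σ = -1/4  ⇒  CG² = 24/5×(-1/4)² = 3/10
CG = −√(3/10) = -0.547723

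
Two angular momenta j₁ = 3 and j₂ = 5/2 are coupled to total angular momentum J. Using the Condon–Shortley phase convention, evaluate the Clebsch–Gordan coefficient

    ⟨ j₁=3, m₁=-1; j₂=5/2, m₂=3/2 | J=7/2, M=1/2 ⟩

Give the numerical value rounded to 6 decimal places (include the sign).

+√(8/63) ≈ +0.356348

j₁+j₂−J=2  J+j₁−j₂=4  J−j₁+j₂=3  j₁+j₂+J+1=10
(j₁±m₁, j₂±m₂, J±M) = (2,4,4,1,4,3)
P² = 18432/175
sum k=1..2:
  [1] −1/36 = -1/36
  [2] +1/16 = 1/16
S = 5/144
C² = P²·S² = 8/63 ; C = +0.356348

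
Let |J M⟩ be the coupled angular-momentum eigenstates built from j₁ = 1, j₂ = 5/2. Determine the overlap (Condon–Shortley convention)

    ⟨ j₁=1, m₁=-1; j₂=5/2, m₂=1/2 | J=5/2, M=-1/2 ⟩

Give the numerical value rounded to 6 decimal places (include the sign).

√[6·1!1!4!/7! · 0!2!3!2!2!3!] = √(288/35)
  +(−1)^1/∏(1,0,1,2,0,2)! = -1/4  (running -1/4)
⟨..|..⟩ = √(288/35)·(-1/4) = -0.717137

−√(18/35) = -0.717137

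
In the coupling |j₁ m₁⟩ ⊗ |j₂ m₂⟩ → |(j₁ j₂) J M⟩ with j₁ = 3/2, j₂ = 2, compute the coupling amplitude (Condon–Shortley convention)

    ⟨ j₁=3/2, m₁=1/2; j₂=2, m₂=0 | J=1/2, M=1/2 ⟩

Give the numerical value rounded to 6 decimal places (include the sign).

triangle: 3!×0!×1!/5! = 6/120
(j±m)!: 2!×1!×2!×2!×1!×0! = 8
prefactor² = (2J+1)×Δ×N² = 4/5
  k=1: −1/(1!×2!×0!×1!×0!×0!) = -1/2
Σ = -1/2  ⇒  CG² = 4/5×(-1/2)² = 1/5
CG = −√(1/5) = -0.447214

-0.447214  (= −√(1/5))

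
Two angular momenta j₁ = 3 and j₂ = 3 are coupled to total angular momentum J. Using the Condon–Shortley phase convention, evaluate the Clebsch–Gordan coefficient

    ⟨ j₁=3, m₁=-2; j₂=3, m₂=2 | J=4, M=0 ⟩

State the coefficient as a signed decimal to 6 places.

+√(7/22) = +0.564076

√[9·2!4!4!/11! · 1!5!5!1!4!4!] = √(165888/77)
  +(−1)^1/∏(1,1,4,4,0,0)! = -1/576  (running -1/576)
  +(−1)^2/∏(2,0,3,3,1,1)! = 1/72  (running 7/576)
⟨..|..⟩ = √(165888/77)·(7/576) = +0.564076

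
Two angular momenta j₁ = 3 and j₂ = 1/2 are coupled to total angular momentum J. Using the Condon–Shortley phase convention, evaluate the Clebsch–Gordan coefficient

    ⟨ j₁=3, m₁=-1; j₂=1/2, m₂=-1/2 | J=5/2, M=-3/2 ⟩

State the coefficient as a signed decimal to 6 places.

j₁+j₂−J=1  J+j₁−j₂=5  J−j₁+j₂=0  j₁+j₂+J+1=7
(j₁±m₁, j₂±m₂, J±M) = (2,4,0,1,1,4)
P² = 1152/7
sum k=0..0:
  [0] +1/24 = 1/24
S = 1/24
C² = P²·S² = 2/7 ; C = +0.534522

+0.534522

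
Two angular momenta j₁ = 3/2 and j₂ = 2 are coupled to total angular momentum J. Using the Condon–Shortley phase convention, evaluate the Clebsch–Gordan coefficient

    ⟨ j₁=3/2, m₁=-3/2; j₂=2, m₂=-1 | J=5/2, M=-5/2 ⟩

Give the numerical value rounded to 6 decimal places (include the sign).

-0.654654  (= −√(3/7))

√[6·1!2!3!/7! · 0!3!1!3!0!5!] = √(432/7)
  +(−1)^1/∏(1,0,2,0,0,3)! = -1/12  (running -1/12)
⟨..|..⟩ = √(432/7)·(-1/12) = -0.654654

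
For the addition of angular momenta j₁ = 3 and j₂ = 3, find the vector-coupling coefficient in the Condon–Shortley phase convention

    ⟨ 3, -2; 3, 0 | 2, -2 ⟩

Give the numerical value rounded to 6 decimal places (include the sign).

√[5·4!2!2!/9! · 1!5!3!3!0!4!] = √(960/7)
  +(−1)^3/∏(3,1,2,0,0,2)! = -1/24  (running -1/24)
⟨..|..⟩ = √(960/7)·(-1/24) = -0.487950

-0.487950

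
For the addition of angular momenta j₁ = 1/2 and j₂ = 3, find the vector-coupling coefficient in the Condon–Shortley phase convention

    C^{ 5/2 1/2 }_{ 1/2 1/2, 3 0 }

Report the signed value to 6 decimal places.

+√(3/7) = +0.654654

√[6·1!0!5!/7! · 1!0!3!3!3!2!] = √(432/7)
  +(−1)^0/∏(0,1,0,3,0,2)! = 1/12  (running 1/12)
⟨..|..⟩ = √(432/7)·(1/12) = +0.654654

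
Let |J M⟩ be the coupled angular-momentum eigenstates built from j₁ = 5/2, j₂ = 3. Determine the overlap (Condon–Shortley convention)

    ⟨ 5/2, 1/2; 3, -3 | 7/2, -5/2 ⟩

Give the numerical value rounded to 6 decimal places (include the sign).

+√(3/7) = +0.654654

j₁+j₂−J=2  J+j₁−j₂=3  J−j₁+j₂=4  j₁+j₂+J+1=10
(j₁±m₁, j₂±m₂, J±M) = (3,2,0,6,1,6)
P² = 27648/7
sum k=0..0:
  [0] +1/96 = 1/96
S = 1/96
C² = P²·S² = 3/7 ; C = +0.654654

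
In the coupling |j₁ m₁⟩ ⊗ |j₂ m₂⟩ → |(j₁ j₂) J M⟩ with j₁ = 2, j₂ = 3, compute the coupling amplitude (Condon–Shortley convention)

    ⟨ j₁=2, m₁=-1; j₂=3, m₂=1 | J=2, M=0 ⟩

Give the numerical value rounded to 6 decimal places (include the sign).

+√(1/7) = +0.377964

j₁+j₂−J=3  J+j₁−j₂=1  J−j₁+j₂=3  j₁+j₂+J+1=8
(j₁±m₁, j₂±m₂, J±M) = (1,3,4,2,2,2)
P² = 36/7
sum k=2..3:
  [2] +1/4 = 1/4
  [3] −1/12 = -1/12
S = 1/6
C² = P²·S² = 1/7 ; C = +0.377964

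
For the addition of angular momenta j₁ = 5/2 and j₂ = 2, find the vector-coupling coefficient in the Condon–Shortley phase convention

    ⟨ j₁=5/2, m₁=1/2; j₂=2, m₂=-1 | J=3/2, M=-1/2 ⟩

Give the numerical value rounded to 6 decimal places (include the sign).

-0.487950

√[4·3!2!1!/7! · 3!2!1!3!1!2!] = √(48/35)
  +(−1)^0/∏(0,3,2,1,0,0)! = 1/12  (running 1/12)
  +(−1)^1/∏(1,2,1,0,1,1)! = -1/2  (running -5/12)
⟨..|..⟩ = √(48/35)·(-5/12) = -0.487950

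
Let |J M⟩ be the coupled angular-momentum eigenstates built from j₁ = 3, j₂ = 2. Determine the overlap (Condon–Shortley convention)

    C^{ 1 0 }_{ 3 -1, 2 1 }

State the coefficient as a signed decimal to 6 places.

triangle: 4!×2!×0!/7! = 48/5040
(j±m)!: 2!×4!×3!×1!×1!×1! = 288
prefactor² = (2J+1)×Δ×N² = 288/35
  k=3: −1/(3!×1!×1!×0!×1!×0!) = -1/6
Σ = -1/6  ⇒  CG² = 288/35×(-1/6)² = 8/35
CG = −√(8/35) = -0.478091

−√(8/35) ≈ -0.478091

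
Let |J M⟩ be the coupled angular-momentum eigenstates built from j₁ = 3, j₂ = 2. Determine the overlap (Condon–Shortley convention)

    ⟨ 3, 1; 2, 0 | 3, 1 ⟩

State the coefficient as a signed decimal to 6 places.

-0.387298  (= −√(3/20))

j₁+j₂−J=2  J+j₁−j₂=4  J−j₁+j₂=2  j₁+j₂+J+1=9
(j₁±m₁, j₂±m₂, J±M) = (4,2,2,2,4,2)
P² = 256/15
sum k=0..2:
  [0] +1/16 = 1/16
  [1] −1/6 = -1/6
  [2] +1/96 = 1/96
S = -3/32
C² = P²·S² = 3/20 ; C = -0.387298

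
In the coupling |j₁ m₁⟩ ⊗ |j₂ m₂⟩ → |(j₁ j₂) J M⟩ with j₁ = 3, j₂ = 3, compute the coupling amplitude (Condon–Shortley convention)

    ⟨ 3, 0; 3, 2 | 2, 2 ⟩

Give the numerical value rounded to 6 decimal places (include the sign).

−√(5/21) ≈ -0.487950

triangle: 4!·2!·2!/9! = 96/362880
(j±m)!: 3!·3!·5!·1!·4!·0! = 103680
prefactor² = (2J+1)·Δ·N² = 960/7
  k=3: −1/(3!·1!·0!·2!·2!·0!) = -1/24
Σ = -1/24  ⇒  CG² = 960/7·(-1/24)² = 5/21
CG = −√(5/21) = -0.487950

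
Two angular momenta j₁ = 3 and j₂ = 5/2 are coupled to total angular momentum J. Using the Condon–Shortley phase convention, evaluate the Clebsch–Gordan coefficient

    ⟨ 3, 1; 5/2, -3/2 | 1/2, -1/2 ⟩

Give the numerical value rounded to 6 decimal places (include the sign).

triangle: 5!·1!·0!/7! = 120/5040
(j±m)!: 4!·2!·1!·4!·0!·1! = 1152
prefactor² = (2J+1)·Δ·N² = 384/7
  k=1: −1/(1!·4!·1!·0!·0!·0!) = -1/24
Σ = -1/24  ⇒  CG² = 384/7·(-1/24)² = 2/21
CG = −√(2/21) = -0.308607

-0.308607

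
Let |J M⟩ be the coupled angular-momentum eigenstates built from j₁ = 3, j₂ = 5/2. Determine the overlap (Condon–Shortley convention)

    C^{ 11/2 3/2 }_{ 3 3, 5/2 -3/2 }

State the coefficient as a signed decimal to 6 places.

+0.123091  (= +√(1/66))

j₁+j₂−J=0  J+j₁−j₂=6  J−j₁+j₂=5  j₁+j₂+J+1=12
(j₁±m₁, j₂±m₂, J±M) = (6,0,1,4,7,4)
P² = 49766400/11
sum k=0..0:
  [0] +1/17280 = 1/17280
S = 1/17280
C² = P²·S² = 1/66 ; C = +0.123091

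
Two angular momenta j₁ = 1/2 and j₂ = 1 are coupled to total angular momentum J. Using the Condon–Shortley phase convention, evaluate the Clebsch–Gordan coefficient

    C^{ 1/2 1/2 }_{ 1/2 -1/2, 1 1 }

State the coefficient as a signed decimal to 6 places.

j₁+j₂−J=1  J+j₁−j₂=0  J−j₁+j₂=1  j₁+j₂+J+1=3
(j₁±m₁, j₂±m₂, J±M) = (0,1,2,0,1,0)
P² = 2/3
sum k=1..1:
  [1] −1/1 = -1
S = -1
C² = P²·S² = 2/3 ; C = -0.816497

−√(2/3) ≈ -0.816497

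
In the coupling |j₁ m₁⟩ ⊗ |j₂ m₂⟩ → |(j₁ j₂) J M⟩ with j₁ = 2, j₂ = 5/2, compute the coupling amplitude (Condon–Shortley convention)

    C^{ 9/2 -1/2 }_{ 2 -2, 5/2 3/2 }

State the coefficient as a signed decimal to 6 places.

+√(5/126) ≈ +0.199205

√[10·0!4!5!/10! · 0!4!4!1!4!5!] = √(92160/7)
  +(−1)^0/∏(0,0,4,4,0,1)! = 1/576  (running 1/576)
⟨..|..⟩ = √(92160/7)·(1/576) = +0.199205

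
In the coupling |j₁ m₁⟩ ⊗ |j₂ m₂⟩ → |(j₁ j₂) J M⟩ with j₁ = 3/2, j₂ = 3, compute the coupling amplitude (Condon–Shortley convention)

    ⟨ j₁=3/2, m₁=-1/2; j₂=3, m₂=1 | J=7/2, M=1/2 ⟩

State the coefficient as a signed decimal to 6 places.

−√(2/7) = -0.534522

j₁+j₂−J=1  J+j₁−j₂=2  J−j₁+j₂=5  j₁+j₂+J+1=9
(j₁±m₁, j₂±m₂, J±M) = (1,2,4,2,4,3)
P² = 512/7
sum k=0..1:
  [0] +1/48 = 1/48
  [1] −1/12 = -1/12
S = -1/16
C² = P²·S² = 2/7 ; C = -0.534522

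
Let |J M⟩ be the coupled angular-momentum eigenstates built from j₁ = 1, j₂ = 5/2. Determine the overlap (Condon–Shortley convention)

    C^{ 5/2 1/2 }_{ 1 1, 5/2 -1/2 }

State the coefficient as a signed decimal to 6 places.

+0.717137

√[6·1!1!4!/7! · 2!0!2!3!3!2!] = √(288/35)
  +(−1)^0/∏(0,1,0,2,1,2)! = 1/4  (running 1/4)
⟨..|..⟩ = √(288/35)·(1/4) = +0.717137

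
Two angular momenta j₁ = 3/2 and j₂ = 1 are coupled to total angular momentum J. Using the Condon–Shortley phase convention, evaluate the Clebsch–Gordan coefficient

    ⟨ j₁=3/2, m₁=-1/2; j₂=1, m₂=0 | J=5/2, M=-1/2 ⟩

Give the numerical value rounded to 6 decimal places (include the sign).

+0.774597

√[6·0!3!2!/6! · 1!2!1!1!2!3!] = √(12/5)
  +(−1)^0/∏(0,0,2,1,1,1)! = 1/2  (running 1/2)
⟨..|..⟩ = √(12/5)·(1/2) = +0.774597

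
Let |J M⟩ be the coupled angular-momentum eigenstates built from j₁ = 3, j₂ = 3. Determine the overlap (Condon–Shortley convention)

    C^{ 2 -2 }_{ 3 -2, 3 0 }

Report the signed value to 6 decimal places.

triangle: 4!·2!·2!/9! = 96/362880
(j±m)!: 1!·5!·3!·3!·0!·4! = 103680
prefactor² = (2J+1)·Δ·N² = 960/7
  k=3: −1/(3!·1!·2!·0!·0!·2!) = -1/24
Σ = -1/24  ⇒  CG² = 960/7·(-1/24)² = 5/21
CG = −√(5/21) = -0.487950

-0.487950  (= −√(5/21))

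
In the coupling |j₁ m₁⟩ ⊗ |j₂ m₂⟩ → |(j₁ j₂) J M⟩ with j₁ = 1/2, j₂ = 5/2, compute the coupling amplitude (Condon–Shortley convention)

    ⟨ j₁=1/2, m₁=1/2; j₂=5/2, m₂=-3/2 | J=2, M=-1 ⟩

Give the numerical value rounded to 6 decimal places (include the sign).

j₁+j₂−J=1  J+j₁−j₂=0  J−j₁+j₂=4  j₁+j₂+J+1=6
(j₁±m₁, j₂±m₂, J±M) = (1,0,1,4,1,3)
P² = 24
sum k=0..0:
  [0] +1/6 = 1/6
S = 1/6
C² = P²·S² = 2/3 ; C = +0.816497

+0.816497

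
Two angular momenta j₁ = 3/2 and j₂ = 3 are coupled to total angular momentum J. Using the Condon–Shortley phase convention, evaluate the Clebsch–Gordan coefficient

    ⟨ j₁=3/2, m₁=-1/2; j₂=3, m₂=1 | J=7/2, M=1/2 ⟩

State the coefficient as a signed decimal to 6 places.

√[8·1!2!5!/9! · 1!2!4!2!4!3!] = √(512/7)
  +(−1)^0/∏(0,1,2,4,0,1)! = 1/48  (running 1/48)
  +(−1)^1/∏(1,0,1,3,1,2)! = -1/12  (running -1/16)
⟨..|..⟩ = √(512/7)·(-1/16) = -0.534522

−√(2/7) ≈ -0.534522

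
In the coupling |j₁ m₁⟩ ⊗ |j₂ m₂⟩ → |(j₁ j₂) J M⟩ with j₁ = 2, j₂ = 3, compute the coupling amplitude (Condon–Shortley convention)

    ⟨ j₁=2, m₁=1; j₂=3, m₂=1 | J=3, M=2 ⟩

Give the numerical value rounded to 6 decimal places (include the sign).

-0.500000

j₁+j₂−J=2  J+j₁−j₂=2  J−j₁+j₂=4  j₁+j₂+J+1=9
(j₁±m₁, j₂±m₂, J±M) = (3,1,4,2,5,1)
P² = 64
sum k=0..1:
  [0] +1/48 = 1/48
  [1] −1/12 = -1/12
S = -1/16
C² = P²·S² = 1/4 ; C = -0.500000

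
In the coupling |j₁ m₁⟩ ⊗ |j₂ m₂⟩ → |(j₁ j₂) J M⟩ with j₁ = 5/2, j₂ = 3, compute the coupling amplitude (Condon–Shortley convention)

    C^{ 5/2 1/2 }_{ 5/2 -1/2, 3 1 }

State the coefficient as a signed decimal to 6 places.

+√(8/35) ≈ +0.478091

j₁+j₂−J=3  J+j₁−j₂=2  J−j₁+j₂=3  j₁+j₂+J+1=9
(j₁±m₁, j₂±m₂, J±M) = (2,3,4,2,3,2)
P² = 288/35
sum k=1..3:
  [1] −1/24 = -1/24
  [2] +1/4 = 1/4
  [3] −1/24 = -1/24
S = 1/6
C² = P²·S² = 8/35 ; C = +0.478091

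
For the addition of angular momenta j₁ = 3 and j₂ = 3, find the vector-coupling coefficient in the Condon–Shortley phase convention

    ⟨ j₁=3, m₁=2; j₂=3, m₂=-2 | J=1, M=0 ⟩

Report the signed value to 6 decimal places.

√[3·5!1!1!/8! · 5!1!1!5!1!1!] = √(900/7)
  +(−1)^0/∏(0,5,1,1,0,0)! = 1/120  (running 1/120)
  +(−1)^1/∏(1,4,0,0,1,1)! = -1/24  (running -1/30)
⟨..|..⟩ = √(900/7)·(-1/30) = -0.377964

-0.377964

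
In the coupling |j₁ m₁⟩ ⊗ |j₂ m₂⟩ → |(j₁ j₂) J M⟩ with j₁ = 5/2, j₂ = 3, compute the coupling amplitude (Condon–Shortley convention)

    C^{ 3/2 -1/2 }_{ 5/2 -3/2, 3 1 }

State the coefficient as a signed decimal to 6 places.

-0.483046  (= −√(7/30))

√[4·4!1!2!/8! · 1!4!4!2!1!2!] = √(384/35)
  +(−1)^3/∏(3,1,1,1,0,1)! = -1/6  (running -1/6)
  +(−1)^4/∏(4,0,0,0,1,2)! = 1/48  (running -7/48)
⟨..|..⟩ = √(384/35)·(-7/48) = -0.483046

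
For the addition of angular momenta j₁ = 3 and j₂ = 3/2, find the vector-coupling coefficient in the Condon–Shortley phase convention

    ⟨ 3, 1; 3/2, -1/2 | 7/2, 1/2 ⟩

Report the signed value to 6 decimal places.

+0.534522

j₁+j₂−J=1  J+j₁−j₂=5  J−j₁+j₂=2  j₁+j₂+J+1=9
(j₁±m₁, j₂±m₂, J±M) = (4,2,1,2,4,3)
P² = 512/7
sum k=0..1:
  [0] +1/12 = 1/12
  [1] −1/48 = -1/48
S = 1/16
C² = P²·S² = 2/7 ; C = +0.534522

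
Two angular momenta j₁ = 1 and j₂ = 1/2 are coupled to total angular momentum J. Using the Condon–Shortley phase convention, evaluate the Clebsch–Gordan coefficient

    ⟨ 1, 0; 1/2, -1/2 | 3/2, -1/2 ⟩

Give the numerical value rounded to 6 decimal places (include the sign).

√[4·0!2!1!/4! · 1!1!0!1!1!2!] = √(2/3)
  +(−1)^0/∏(0,0,1,0,1,1)! = 1  (running 1)
⟨..|..⟩ = √(2/3)·(1) = +0.816497

+√(2/3) ≈ +0.816497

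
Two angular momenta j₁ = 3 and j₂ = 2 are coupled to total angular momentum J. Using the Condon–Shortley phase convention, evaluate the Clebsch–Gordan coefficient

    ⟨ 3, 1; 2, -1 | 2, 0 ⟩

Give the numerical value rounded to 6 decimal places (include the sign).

−√(1/7) = -0.377964

j₁+j₂−J=3  J+j₁−j₂=3  J−j₁+j₂=1  j₁+j₂+J+1=8
(j₁±m₁, j₂±m₂, J±M) = (4,2,1,3,2,2)
P² = 36/7
sum k=0..1:
  [0] +1/12 = 1/12
  [1] −1/4 = -1/4
S = -1/6
C² = P²·S² = 1/7 ; C = -0.377964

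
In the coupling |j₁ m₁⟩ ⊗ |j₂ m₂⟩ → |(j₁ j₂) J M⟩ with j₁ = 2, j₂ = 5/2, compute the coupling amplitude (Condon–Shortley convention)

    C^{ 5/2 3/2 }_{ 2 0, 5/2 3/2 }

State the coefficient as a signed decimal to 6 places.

√[6·2!2!3!/8! · 2!2!4!1!4!1!] = √(288/35)
  +(−1)^1/∏(1,1,1,3,1,0)! = -1/6  (running -1/6)
  +(−1)^2/∏(2,0,0,2,2,1)! = 1/8  (running -1/24)
⟨..|..⟩ = √(288/35)·(-1/24) = -0.119523

-0.119523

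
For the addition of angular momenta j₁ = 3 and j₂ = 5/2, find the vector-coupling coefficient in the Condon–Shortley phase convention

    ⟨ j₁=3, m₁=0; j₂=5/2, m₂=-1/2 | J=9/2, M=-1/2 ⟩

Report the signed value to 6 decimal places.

√[10·1!5!4!/11! · 3!3!2!3!4!5!] = √(69120/77)
  +(−1)^0/∏(0,1,3,2,2,2)! = 1/48  (running 1/48)
  +(−1)^1/∏(1,0,2,1,3,3)! = -1/72  (running 1/144)
⟨..|..⟩ = √(69120/77)·(1/144) = +0.208063

+√(10/231) = +0.208063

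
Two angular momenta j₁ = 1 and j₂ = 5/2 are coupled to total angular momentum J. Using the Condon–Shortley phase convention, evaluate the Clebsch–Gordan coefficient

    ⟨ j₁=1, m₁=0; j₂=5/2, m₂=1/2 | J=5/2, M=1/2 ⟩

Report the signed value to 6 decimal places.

j₁+j₂−J=1  J+j₁−j₂=1  J−j₁+j₂=4  j₁+j₂+J+1=7
(j₁±m₁, j₂±m₂, J±M) = (1,1,3,2,3,2)
P² = 144/35
sum k=0..1:
  [0] +1/6 = 1/6
  [1] −1/4 = -1/4
S = -1/12
C² = P²·S² = 1/35 ; C = -0.169031

−√(1/35) ≈ -0.169031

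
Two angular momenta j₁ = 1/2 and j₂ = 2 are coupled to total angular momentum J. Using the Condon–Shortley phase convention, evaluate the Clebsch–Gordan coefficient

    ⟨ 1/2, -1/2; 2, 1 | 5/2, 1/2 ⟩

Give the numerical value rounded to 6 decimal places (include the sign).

j₁+j₂−J=0  J+j₁−j₂=1  J−j₁+j₂=4  j₁+j₂+J+1=6
(j₁±m₁, j₂±m₂, J±M) = (0,1,3,1,3,2)
P² = 72/5
sum k=0..0:
  [0] +1/6 = 1/6
S = 1/6
C² = P²·S² = 2/5 ; C = +0.632456

+√(2/5) = +0.632456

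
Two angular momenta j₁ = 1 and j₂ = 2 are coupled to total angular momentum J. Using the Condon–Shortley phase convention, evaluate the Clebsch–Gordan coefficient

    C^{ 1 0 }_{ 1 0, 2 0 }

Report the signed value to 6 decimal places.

j₁+j₂−J=2  J+j₁−j₂=0  J−j₁+j₂=2  j₁+j₂+J+1=5
(j₁±m₁, j₂±m₂, J±M) = (1,1,2,2,1,1)
P² = 2/5
sum k=1..1:
  [1] −1/1 = -1
S = -1
C² = P²·S² = 2/5 ; C = -0.632456

−√(2/5) ≈ -0.632456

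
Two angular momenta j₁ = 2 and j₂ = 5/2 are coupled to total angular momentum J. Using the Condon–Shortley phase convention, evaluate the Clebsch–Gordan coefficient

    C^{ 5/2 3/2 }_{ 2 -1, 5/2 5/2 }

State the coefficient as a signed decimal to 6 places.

+0.654654  (= +√(3/7))

√[6·2!2!3!/8! · 1!3!5!0!4!1!] = √(432/7)
  +(−1)^2/∏(2,0,1,3,1,0)! = 1/12  (running 1/12)
⟨..|..⟩ = √(432/7)·(1/12) = +0.654654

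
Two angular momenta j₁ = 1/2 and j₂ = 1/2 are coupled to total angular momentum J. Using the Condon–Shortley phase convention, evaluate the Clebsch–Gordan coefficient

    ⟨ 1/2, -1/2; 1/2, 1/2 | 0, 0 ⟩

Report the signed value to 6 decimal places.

−√(1/2) = -0.707107

triangle: 1!·0!·0!/2! = 1/2
(j±m)!: 0!·1!·1!·0!·0!·0! = 1
prefactor² = (2J+1)·Δ·N² = 1/2
  k=1: −1/(1!·0!·0!·0!·0!·0!) = -1
Σ = -1  ⇒  CG² = 1/2·(-1)² = 1/2
CG = −√(1/2) = -0.707107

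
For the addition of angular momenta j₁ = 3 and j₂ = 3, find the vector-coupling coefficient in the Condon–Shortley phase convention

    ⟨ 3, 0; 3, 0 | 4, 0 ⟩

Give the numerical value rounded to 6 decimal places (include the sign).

triangle: 2!*4!*4!/11! = 1152/39916800
(j±m)!: 3!*3!*3!*3!*4!*4! = 746496
prefactor² = (2J+1)*Δ*N² = 373248/1925
  k=0: +1/(0!*2!*3!*3!*1!*1!) = 1/72
  k=1: −1/(1!*1!*2!*2!*2!*2!) = -1/16
  k=2: +1/(2!*0!*1!*1!*3!*3!) = 1/72
Σ = -5/144  ⇒  CG² = 373248/1925*(-5/144)² = 18/77
CG = −√(18/77) = -0.483494

-0.483494  (= −√(18/77))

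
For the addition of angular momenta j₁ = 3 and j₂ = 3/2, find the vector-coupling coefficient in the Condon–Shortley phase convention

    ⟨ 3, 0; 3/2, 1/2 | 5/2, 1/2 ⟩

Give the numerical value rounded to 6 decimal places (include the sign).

√[6·2!4!1!/8! · 3!3!2!1!3!2!] = √(216/35)
  +(−1)^1/∏(1,1,2,1,2,0)! = -1/4  (running -1/4)
  +(−1)^2/∏(2,0,1,0,3,1)! = 1/12  (running -1/6)
⟨..|..⟩ = √(216/35)·(-1/6) = -0.414039

-0.414039  (= −√(6/35))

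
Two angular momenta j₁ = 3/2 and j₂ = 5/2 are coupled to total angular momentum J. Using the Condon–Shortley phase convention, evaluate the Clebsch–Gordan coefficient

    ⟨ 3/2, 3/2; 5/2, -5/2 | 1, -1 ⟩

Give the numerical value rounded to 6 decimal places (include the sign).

j₁+j₂−J=3  J+j₁−j₂=0  J−j₁+j₂=2  j₁+j₂+J+1=6
(j₁±m₁, j₂±m₂, J±M) = (3,0,0,5,0,2)
P² = 72
sum k=0..0:
  [0] +1/12 = 1/12
S = 1/12
C² = P²·S² = 1/2 ; C = +0.707107

+0.707107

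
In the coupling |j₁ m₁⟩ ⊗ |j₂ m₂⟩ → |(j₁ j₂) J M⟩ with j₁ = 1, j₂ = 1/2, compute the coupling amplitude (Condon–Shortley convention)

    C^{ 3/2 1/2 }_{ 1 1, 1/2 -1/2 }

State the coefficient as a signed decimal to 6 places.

+0.577350

√[4·0!2!1!/4! · 2!0!0!1!2!1!] = √(4/3)
  +(−1)^0/∏(0,0,0,0,2,1)! = 1/2  (running 1/2)
⟨..|..⟩ = √(4/3)·(1/2) = +0.577350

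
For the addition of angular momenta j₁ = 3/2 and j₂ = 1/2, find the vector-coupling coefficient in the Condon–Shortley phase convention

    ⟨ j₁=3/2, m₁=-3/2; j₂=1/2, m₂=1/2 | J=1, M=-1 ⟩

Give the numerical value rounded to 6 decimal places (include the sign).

−√(3/4) = -0.866025

triangle: 1!×2!×0!/4! = 2/24
(j±m)!: 0!×3!×1!×0!×0!×2! = 12
prefactor² = (2J+1)×Δ×N² = 3
  k=1: −1/(1!×0!×2!×0!×0!×0!) = -1/2
Σ = -1/2  ⇒  CG² = 3×(-1/2)² = 3/4
CG = −√(3/4) = -0.866025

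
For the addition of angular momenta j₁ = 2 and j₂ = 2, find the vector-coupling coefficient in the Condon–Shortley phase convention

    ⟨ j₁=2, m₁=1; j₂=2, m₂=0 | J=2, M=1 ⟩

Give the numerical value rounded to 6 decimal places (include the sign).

√[5·2!2!2!/7! · 3!1!2!2!3!1!] = √(8/7)
  +(−1)^0/∏(0,2,1,2,1,0)! = 1/4  (running 1/4)
  +(−1)^1/∏(1,1,0,1,2,1)! = -1/2  (running -1/4)
⟨..|..⟩ = √(8/7)·(-1/4) = -0.267261

−√(1/14) ≈ -0.267261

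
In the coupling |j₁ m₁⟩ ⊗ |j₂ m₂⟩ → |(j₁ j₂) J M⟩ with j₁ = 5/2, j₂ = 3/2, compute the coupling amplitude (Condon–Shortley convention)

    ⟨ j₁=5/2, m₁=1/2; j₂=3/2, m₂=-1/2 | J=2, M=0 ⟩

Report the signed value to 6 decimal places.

-0.267261  (= −√(1/14))

triangle: 2!·3!·1!/7! = 12/5040
(j±m)!: 3!·2!·1!·2!·2!·2! = 96
prefactor² = (2J+1)·Δ·N² = 8/7
  k=0: +1/(0!·2!·2!·1!·1!·0!) = 1/4
  k=1: −1/(1!·1!·1!·0!·2!·1!) = -1/2
Σ = -1/4  ⇒  CG² = 8/7·(-1/4)² = 1/14
CG = −√(1/14) = -0.267261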